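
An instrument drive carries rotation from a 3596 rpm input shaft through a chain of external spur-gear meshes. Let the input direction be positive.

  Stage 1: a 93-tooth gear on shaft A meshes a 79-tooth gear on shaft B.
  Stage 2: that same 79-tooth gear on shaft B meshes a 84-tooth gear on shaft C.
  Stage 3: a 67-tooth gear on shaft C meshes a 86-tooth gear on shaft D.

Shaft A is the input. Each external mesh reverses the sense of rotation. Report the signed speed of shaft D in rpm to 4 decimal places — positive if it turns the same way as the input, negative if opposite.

Stage 1 [93T→79T]: ω = 3596.0000×93/79 = 4233.2658 rpm, dir flips to −; running = −4233.2658
Stage 2 [79T→84T]: ω = 4233.2658×79/84 = 3981.2857 rpm, dir flips to +; running = +3981.2857
Stage 3 [67T→86T]: ω = 3981.2857×67/86 = 3101.6993 rpm, dir flips to −; running = −3101.6993

-3101.6993 rpm (opposite to input, |ω| = 3101.6993 rpm)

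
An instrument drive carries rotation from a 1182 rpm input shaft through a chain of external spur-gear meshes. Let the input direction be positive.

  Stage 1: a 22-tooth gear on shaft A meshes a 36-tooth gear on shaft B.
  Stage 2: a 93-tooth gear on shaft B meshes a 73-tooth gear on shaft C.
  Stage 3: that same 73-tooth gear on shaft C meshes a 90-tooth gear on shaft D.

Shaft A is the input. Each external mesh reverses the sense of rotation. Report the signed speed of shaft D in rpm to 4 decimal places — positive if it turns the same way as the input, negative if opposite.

-746.4111 rpm (opposite to input, |ω| = 746.4111 rpm)

Stage 1 [22T→36T]: ω = 1182.0000×22/36 = 722.3333 rpm, dir flips to −; running = −722.3333
Stage 2 [93T→73T]: ω = 722.3333×93/73 = 920.2329 rpm, dir flips to +; running = +920.2329
Stage 3 [73T→90T]: ω = 920.2329×73/90 = 746.4111 rpm, dir flips to −; running = −746.4111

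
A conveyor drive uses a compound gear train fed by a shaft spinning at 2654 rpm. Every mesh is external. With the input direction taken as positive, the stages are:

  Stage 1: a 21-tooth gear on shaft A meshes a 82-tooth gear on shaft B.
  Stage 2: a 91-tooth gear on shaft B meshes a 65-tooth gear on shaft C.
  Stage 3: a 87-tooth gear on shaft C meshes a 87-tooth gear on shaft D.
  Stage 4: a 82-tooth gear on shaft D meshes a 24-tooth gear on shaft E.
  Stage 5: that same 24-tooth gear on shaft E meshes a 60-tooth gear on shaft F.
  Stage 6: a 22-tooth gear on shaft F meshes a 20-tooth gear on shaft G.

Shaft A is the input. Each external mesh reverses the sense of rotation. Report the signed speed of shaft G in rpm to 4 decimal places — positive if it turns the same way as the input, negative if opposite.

+1430.5060 rpm (same as input, |ω| = 1430.5060 rpm)

Stage 1 [21T→82T]: ω = 2654.0000×21/82 = 679.6829 rpm, dir flips to −; running = −679.6829
Stage 2 [91T→65T]: ω = 679.6829×91/65 = 951.5561 rpm, dir flips to +; running = +951.5561
Stage 3 [87T→87T]: ω = 951.5561×87/87 = 951.5561 rpm, dir flips to −; running = −951.5561
Stage 4 [82T→24T]: ω = 951.5561×82/24 = 3251.1500 rpm, dir flips to +; running = +3251.1500
Stage 5 [24T→60T]: ω = 3251.1500×24/60 = 1300.4600 rpm, dir flips to −; running = −1300.4600
Stage 6 [22T→20T]: ω = 1300.4600×22/20 = 1430.5060 rpm, dir flips to +; running = +1430.5060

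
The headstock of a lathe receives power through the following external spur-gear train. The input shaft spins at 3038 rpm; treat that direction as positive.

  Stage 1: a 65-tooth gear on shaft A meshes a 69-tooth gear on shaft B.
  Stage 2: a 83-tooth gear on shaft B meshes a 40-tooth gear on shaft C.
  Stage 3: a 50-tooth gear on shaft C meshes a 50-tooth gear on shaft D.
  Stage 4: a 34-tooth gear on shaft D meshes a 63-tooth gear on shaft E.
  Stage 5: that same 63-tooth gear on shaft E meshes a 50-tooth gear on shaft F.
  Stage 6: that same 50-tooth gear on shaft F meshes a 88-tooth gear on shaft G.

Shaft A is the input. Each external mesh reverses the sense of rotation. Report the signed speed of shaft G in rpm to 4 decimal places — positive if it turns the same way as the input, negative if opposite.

Stage 1 [65T→69T]: ω = 3038.0000×65/69 = 2861.8841 rpm, dir flips to −; running = −2861.8841
Stage 2 [83T→40T]: ω = 2861.8841×83/40 = 5938.4094 rpm, dir flips to +; running = +5938.4094
Stage 3 [50T→50T]: ω = 5938.4094×50/50 = 5938.4094 rpm, dir flips to −; running = −5938.4094
Stage 4 [34T→63T]: ω = 5938.4094×34/63 = 3204.8559 rpm, dir flips to +; running = +3204.8559
Stage 5 [63T→50T]: ω = 3204.8559×63/50 = 4038.1184 rpm, dir flips to −; running = −4038.1184
Stage 6 [50T→88T]: ω = 4038.1184×50/88 = 2294.3855 rpm, dir flips to +; running = +2294.3855

+2294.3855 rpm (same as input, |ω| = 2294.3855 rpm)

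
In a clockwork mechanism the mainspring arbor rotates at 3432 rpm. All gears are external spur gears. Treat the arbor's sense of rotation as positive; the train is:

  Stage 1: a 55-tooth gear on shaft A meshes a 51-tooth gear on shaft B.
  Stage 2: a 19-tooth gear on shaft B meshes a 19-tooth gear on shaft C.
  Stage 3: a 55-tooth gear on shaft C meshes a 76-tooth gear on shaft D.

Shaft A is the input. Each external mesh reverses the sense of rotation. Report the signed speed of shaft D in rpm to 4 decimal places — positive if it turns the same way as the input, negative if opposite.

Stage 1 [55T→51T]: ω = 3432.0000×55/51 = 3701.1765 rpm, dir flips to −; running = −3701.1765
Stage 2 [19T→19T]: ω = 3701.1765×19/19 = 3701.1765 rpm, dir flips to +; running = +3701.1765
Stage 3 [55T→76T]: ω = 3701.1765×55/76 = 2678.4830 rpm, dir flips to −; running = −2678.4830

-2678.4830 rpm (opposite to input, |ω| = 2678.4830 rpm)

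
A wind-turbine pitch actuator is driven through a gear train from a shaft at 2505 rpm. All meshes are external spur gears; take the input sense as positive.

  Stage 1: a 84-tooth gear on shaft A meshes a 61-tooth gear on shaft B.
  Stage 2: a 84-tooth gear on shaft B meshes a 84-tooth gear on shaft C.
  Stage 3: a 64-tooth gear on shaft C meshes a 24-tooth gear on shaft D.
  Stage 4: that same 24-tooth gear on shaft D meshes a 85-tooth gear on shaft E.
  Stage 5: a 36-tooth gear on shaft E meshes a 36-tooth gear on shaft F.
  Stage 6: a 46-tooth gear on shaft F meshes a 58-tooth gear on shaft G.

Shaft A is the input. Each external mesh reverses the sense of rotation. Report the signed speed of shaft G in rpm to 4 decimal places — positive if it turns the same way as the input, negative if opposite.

Stage 1 [84T→61T]: ω = 2505.0000×84/61 = 3449.5082 rpm, dir flips to −; running = −3449.5082
Stage 2 [84T→84T]: ω = 3449.5082×84/84 = 3449.5082 rpm, dir flips to +; running = +3449.5082
Stage 3 [64T→24T]: ω = 3449.5082×64/24 = 9198.6885 rpm, dir flips to −; running = −9198.6885
Stage 4 [24T→85T]: ω = 9198.6885×24/85 = 2597.2768 rpm, dir flips to +; running = +2597.2768
Stage 5 [36T→36T]: ω = 2597.2768×36/36 = 2597.2768 rpm, dir flips to −; running = −2597.2768
Stage 6 [46T→58T]: ω = 2597.2768×46/58 = 2059.9092 rpm, dir flips to +; running = +2059.9092

+2059.9092 rpm (same as input, |ω| = 2059.9092 rpm)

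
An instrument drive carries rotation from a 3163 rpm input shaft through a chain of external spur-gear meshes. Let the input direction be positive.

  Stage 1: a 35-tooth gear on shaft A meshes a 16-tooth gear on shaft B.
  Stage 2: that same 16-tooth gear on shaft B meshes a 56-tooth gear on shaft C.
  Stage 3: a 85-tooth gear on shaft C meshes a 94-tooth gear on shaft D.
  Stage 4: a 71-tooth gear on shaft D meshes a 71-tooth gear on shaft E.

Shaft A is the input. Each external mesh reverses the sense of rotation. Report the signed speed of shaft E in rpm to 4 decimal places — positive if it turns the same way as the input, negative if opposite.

+1787.5997 rpm (same as input, |ω| = 1787.5997 rpm)

Stage 1 [35T→16T]: ω = 3163.0000×35/16 = 6919.0625 rpm, dir flips to −; running = −6919.0625
Stage 2 [16T→56T]: ω = 6919.0625×16/56 = 1976.8750 rpm, dir flips to +; running = +1976.8750
Stage 3 [85T→94T]: ω = 1976.8750×85/94 = 1787.5997 rpm, dir flips to −; running = −1787.5997
Stage 4 [71T→71T]: ω = 1787.5997×71/71 = 1787.5997 rpm, dir flips to +; running = +1787.5997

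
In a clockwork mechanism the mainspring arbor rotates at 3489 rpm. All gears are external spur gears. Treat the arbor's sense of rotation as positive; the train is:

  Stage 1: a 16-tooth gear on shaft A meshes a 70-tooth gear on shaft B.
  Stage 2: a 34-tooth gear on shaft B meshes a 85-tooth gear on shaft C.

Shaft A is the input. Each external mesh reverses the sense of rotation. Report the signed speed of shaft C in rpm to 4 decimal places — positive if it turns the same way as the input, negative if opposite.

+318.9943 rpm (same as input, |ω| = 318.9943 rpm)

Stage 1 [16T→70T]: ω = 3489.0000×16/70 = 797.4857 rpm, dir flips to −; running = −797.4857
Stage 2 [34T→85T]: ω = 797.4857×34/85 = 318.9943 rpm, dir flips to +; running = +318.9943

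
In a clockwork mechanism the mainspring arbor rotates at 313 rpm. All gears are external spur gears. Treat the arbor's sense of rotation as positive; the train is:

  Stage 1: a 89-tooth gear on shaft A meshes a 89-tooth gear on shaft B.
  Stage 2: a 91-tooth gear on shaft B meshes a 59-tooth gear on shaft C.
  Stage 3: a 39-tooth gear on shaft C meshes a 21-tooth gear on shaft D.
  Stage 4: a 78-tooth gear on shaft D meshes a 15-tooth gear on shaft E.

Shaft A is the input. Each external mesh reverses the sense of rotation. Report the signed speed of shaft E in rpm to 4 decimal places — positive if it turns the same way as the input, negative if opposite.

+4662.1085 rpm (same as input, |ω| = 4662.1085 rpm)

Stage 1 [89T→89T]: ω = 313.0000×89/89 = 313.0000 rpm, dir flips to −; running = −313.0000
Stage 2 [91T→59T]: ω = 313.0000×91/59 = 482.7627 rpm, dir flips to +; running = +482.7627
Stage 3 [39T→21T]: ω = 482.7627×39/21 = 896.5593 rpm, dir flips to −; running = −896.5593
Stage 4 [78T→15T]: ω = 896.5593×78/15 = 4662.1085 rpm, dir flips to +; running = +4662.1085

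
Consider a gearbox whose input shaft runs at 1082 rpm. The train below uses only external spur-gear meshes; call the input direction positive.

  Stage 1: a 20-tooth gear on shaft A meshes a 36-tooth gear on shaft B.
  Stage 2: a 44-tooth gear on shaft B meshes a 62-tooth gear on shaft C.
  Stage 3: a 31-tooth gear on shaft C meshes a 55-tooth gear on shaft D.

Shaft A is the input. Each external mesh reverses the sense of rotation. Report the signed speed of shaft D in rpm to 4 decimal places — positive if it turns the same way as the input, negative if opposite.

-240.4444 rpm (opposite to input, |ω| = 240.4444 rpm)

Stage 1 [20T→36T]: ω = 1082.0000×20/36 = 601.1111 rpm, dir flips to −; running = −601.1111
Stage 2 [44T→62T]: ω = 601.1111×44/62 = 426.5950 rpm, dir flips to +; running = +426.5950
Stage 3 [31T→55T]: ω = 426.5950×31/55 = 240.4444 rpm, dir flips to −; running = −240.4444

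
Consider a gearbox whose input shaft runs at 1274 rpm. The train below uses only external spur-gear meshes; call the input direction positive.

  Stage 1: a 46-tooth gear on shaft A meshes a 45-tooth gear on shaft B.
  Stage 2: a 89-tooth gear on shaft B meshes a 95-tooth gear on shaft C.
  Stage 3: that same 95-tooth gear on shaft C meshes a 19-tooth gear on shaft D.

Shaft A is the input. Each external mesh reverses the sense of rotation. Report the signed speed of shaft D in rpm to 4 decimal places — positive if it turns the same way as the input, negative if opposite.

Stage 1 [46T→45T]: ω = 1274.0000×46/45 = 1302.3111 rpm, dir flips to −; running = −1302.3111
Stage 2 [89T→95T]: ω = 1302.3111×89/95 = 1220.0599 rpm, dir flips to +; running = +1220.0599
Stage 3 [95T→19T]: ω = 1220.0599×95/19 = 6100.2994 rpm, dir flips to −; running = −6100.2994

-6100.2994 rpm (opposite to input, |ω| = 6100.2994 rpm)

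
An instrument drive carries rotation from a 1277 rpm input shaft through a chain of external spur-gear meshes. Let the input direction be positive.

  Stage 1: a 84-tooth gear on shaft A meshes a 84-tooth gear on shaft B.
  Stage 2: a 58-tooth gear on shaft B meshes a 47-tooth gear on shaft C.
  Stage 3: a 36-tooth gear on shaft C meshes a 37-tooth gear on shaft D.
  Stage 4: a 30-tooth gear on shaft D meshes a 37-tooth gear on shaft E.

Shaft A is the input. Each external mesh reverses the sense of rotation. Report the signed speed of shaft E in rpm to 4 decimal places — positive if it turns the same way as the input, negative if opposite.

+1243.2010 rpm (same as input, |ω| = 1243.2010 rpm)

Stage 1 [84T→84T]: ω = 1277.0000×84/84 = 1277.0000 rpm, dir flips to −; running = −1277.0000
Stage 2 [58T→47T]: ω = 1277.0000×58/47 = 1575.8723 rpm, dir flips to +; running = +1575.8723
Stage 3 [36T→37T]: ω = 1575.8723×36/37 = 1533.2812 rpm, dir flips to −; running = −1533.2812
Stage 4 [30T→37T]: ω = 1533.2812×30/37 = 1243.2010 rpm, dir flips to +; running = +1243.2010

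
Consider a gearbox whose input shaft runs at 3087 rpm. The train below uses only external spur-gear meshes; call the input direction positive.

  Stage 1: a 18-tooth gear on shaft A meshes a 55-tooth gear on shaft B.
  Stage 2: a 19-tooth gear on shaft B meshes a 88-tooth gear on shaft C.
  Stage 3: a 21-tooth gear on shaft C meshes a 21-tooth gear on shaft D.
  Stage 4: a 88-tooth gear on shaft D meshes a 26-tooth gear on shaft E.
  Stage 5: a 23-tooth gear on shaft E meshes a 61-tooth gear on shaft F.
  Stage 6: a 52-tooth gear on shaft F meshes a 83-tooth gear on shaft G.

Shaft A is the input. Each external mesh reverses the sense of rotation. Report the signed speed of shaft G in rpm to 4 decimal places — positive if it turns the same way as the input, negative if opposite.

+174.4014 rpm (same as input, |ω| = 174.4014 rpm)

Stage 1 [18T→55T]: ω = 3087.0000×18/55 = 1010.2909 rpm, dir flips to −; running = −1010.2909
Stage 2 [19T→88T]: ω = 1010.2909×19/88 = 218.1310 rpm, dir flips to +; running = +218.1310
Stage 3 [21T→21T]: ω = 218.1310×21/21 = 218.1310 rpm, dir flips to −; running = −218.1310
Stage 4 [88T→26T]: ω = 218.1310×88/26 = 738.2895 rpm, dir flips to +; running = +738.2895
Stage 5 [23T→61T]: ω = 738.2895×23/61 = 278.3715 rpm, dir flips to −; running = −278.3715
Stage 6 [52T→83T]: ω = 278.3715×52/83 = 174.4014 rpm, dir flips to +; running = +174.4014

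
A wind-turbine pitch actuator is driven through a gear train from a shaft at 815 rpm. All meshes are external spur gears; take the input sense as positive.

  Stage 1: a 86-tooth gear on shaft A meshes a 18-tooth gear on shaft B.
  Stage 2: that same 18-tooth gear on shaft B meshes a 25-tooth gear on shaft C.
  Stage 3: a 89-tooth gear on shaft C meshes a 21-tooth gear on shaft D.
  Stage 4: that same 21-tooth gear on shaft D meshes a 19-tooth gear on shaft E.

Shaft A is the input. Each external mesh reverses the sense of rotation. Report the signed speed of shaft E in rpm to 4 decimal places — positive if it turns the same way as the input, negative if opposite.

+13132.6526 rpm (same as input, |ω| = 13132.6526 rpm)

Stage 1 [86T→18T]: ω = 815.0000×86/18 = 3893.8889 rpm, dir flips to −; running = −3893.8889
Stage 2 [18T→25T]: ω = 3893.8889×18/25 = 2803.6000 rpm, dir flips to +; running = +2803.6000
Stage 3 [89T→21T]: ω = 2803.6000×89/21 = 11881.9238 rpm, dir flips to −; running = −11881.9238
Stage 4 [21T→19T]: ω = 11881.9238×21/19 = 13132.6526 rpm, dir flips to +; running = +13132.6526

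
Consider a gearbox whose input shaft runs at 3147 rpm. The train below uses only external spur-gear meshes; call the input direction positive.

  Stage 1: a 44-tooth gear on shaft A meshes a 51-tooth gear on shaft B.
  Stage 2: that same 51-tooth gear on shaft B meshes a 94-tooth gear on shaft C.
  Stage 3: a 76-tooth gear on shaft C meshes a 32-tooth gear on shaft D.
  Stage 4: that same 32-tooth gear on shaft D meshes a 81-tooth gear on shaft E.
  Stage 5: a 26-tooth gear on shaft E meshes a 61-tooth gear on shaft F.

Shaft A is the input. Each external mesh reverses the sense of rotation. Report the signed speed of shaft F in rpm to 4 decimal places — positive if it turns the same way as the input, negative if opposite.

-589.1063 rpm (opposite to input, |ω| = 589.1063 rpm)

Stage 1 [44T→51T]: ω = 3147.0000×44/51 = 2715.0588 rpm, dir flips to −; running = −2715.0588
Stage 2 [51T→94T]: ω = 2715.0588×51/94 = 1473.0638 rpm, dir flips to +; running = +1473.0638
Stage 3 [76T→32T]: ω = 1473.0638×76/32 = 3498.5266 rpm, dir flips to −; running = −3498.5266
Stage 4 [32T→81T]: ω = 3498.5266×32/81 = 1382.1340 rpm, dir flips to +; running = +1382.1340
Stage 5 [26T→61T]: ω = 1382.1340×26/61 = 589.1063 rpm, dir flips to −; running = −589.1063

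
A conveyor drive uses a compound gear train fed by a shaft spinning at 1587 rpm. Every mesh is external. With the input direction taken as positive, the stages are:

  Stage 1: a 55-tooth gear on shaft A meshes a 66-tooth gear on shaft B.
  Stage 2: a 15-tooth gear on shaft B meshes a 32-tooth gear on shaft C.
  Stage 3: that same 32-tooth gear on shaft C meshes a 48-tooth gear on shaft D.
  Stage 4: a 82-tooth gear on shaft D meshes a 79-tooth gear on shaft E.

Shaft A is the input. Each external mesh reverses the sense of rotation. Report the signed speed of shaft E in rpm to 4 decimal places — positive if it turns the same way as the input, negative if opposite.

Stage 1 [55T→66T]: ω = 1587.0000×55/66 = 1322.5000 rpm, dir flips to −; running = −1322.5000
Stage 2 [15T→32T]: ω = 1322.5000×15/32 = 619.9219 rpm, dir flips to +; running = +619.9219
Stage 3 [32T→48T]: ω = 619.9219×32/48 = 413.2812 rpm, dir flips to −; running = −413.2812
Stage 4 [82T→79T]: ω = 413.2812×82/79 = 428.9755 rpm, dir flips to +; running = +428.9755

+428.9755 rpm (same as input, |ω| = 428.9755 rpm)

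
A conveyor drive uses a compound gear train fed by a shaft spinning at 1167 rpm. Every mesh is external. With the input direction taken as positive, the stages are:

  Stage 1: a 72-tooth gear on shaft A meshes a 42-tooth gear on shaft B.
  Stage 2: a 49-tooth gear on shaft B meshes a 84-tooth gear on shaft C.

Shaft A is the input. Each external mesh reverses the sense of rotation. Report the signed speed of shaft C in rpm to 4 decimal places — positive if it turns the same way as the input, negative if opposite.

Stage 1 [72T→42T]: ω = 1167.0000×72/42 = 2000.5714 rpm, dir flips to −; running = −2000.5714
Stage 2 [49T→84T]: ω = 2000.5714×49/84 = 1167.0000 rpm, dir flips to +; running = +1167.0000

+1167.0000 rpm (same as input, |ω| = 1167.0000 rpm)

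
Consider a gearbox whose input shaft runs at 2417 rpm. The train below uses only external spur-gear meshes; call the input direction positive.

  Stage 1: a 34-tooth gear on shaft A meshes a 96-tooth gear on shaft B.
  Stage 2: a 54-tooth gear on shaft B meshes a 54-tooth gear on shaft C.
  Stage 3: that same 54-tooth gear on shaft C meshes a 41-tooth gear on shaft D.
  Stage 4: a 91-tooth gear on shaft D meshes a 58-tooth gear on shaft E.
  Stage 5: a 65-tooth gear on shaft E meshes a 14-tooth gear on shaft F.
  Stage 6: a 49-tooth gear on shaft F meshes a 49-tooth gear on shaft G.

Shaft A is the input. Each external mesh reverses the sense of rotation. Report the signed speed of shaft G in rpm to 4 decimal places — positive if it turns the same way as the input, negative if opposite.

Stage 1 [34T→96T]: ω = 2417.0000×34/96 = 856.0208 rpm, dir flips to −; running = −856.0208
Stage 2 [54T→54T]: ω = 856.0208×54/54 = 856.0208 rpm, dir flips to +; running = +856.0208
Stage 3 [54T→41T]: ω = 856.0208×54/41 = 1127.4421 rpm, dir flips to −; running = −1127.4421
Stage 4 [91T→58T]: ω = 1127.4421×91/58 = 1768.9177 rpm, dir flips to +; running = +1768.9177
Stage 5 [65T→14T]: ω = 1768.9177×65/14 = 8212.8323 rpm, dir flips to −; running = −8212.8323
Stage 6 [49T→49T]: ω = 8212.8323×49/49 = 8212.8323 rpm, dir flips to +; running = +8212.8323

+8212.8323 rpm (same as input, |ω| = 8212.8323 rpm)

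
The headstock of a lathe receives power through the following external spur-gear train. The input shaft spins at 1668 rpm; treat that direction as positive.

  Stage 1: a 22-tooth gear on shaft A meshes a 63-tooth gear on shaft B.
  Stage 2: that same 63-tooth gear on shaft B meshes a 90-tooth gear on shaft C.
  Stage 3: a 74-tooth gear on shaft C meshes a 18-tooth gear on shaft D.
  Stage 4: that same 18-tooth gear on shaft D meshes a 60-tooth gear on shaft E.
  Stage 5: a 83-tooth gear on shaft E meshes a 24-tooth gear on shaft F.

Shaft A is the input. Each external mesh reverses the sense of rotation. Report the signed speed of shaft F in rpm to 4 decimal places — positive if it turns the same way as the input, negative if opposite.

Stage 1 [22T→63T]: ω = 1668.0000×22/63 = 582.4762 rpm, dir flips to −; running = −582.4762
Stage 2 [63T→90T]: ω = 582.4762×63/90 = 407.7333 rpm, dir flips to +; running = +407.7333
Stage 3 [74T→18T]: ω = 407.7333×74/18 = 1676.2370 rpm, dir flips to −; running = −1676.2370
Stage 4 [18T→60T]: ω = 1676.2370×18/60 = 502.8711 rpm, dir flips to +; running = +502.8711
Stage 5 [83T→24T]: ω = 502.8711×83/24 = 1739.0959 rpm, dir flips to −; running = −1739.0959

-1739.0959 rpm (opposite to input, |ω| = 1739.0959 rpm)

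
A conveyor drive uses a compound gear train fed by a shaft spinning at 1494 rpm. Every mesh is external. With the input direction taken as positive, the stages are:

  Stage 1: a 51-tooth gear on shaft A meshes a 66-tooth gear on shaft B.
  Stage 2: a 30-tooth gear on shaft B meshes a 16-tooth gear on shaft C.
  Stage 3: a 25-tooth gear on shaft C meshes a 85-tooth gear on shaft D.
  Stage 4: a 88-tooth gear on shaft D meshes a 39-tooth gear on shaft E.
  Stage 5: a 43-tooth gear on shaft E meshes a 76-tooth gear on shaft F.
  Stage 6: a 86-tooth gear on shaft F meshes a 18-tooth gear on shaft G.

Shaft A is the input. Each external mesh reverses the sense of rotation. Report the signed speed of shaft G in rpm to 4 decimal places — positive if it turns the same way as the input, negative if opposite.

+3883.2743 rpm (same as input, |ω| = 3883.2743 rpm)

Stage 1 [51T→66T]: ω = 1494.0000×51/66 = 1154.4545 rpm, dir flips to −; running = −1154.4545
Stage 2 [30T→16T]: ω = 1154.4545×30/16 = 2164.6023 rpm, dir flips to +; running = +2164.6023
Stage 3 [25T→85T]: ω = 2164.6023×25/85 = 636.6477 rpm, dir flips to −; running = −636.6477
Stage 4 [88T→39T]: ω = 636.6477×88/39 = 1436.5385 rpm, dir flips to +; running = +1436.5385
Stage 5 [43T→76T]: ω = 1436.5385×43/76 = 812.7783 rpm, dir flips to −; running = −812.7783
Stage 6 [86T→18T]: ω = 812.7783×86/18 = 3883.2743 rpm, dir flips to +; running = +3883.2743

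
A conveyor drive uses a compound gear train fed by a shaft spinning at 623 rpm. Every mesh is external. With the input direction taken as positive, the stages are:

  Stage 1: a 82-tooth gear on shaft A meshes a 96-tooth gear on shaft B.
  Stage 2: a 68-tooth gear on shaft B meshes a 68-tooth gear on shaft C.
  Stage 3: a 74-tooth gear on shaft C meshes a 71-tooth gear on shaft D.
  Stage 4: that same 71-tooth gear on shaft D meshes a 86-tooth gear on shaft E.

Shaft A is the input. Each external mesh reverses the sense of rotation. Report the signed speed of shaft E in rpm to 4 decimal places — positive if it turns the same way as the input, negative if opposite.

Stage 1 [82T→96T]: ω = 623.0000×82/96 = 532.1458 rpm, dir flips to −; running = −532.1458
Stage 2 [68T→68T]: ω = 532.1458×68/68 = 532.1458 rpm, dir flips to +; running = +532.1458
Stage 3 [74T→71T]: ω = 532.1458×74/71 = 554.6309 rpm, dir flips to −; running = −554.6309
Stage 4 [71T→86T]: ω = 554.6309×71/86 = 457.8929 rpm, dir flips to +; running = +457.8929

+457.8929 rpm (same as input, |ω| = 457.8929 rpm)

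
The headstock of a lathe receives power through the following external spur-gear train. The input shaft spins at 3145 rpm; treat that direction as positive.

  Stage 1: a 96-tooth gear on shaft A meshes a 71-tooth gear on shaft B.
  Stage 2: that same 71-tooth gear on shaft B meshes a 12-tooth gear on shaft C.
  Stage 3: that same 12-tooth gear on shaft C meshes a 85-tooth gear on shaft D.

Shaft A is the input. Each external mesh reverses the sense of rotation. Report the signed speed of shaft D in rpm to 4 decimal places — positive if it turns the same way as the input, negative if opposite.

Stage 1 [96T→71T]: ω = 3145.0000×96/71 = 4252.3944 rpm, dir flips to −; running = −4252.3944
Stage 2 [71T→12T]: ω = 4252.3944×71/12 = 25160.0000 rpm, dir flips to +; running = +25160.0000
Stage 3 [12T→85T]: ω = 25160.0000×12/85 = 3552.0000 rpm, dir flips to −; running = −3552.0000

-3552.0000 rpm (opposite to input, |ω| = 3552.0000 rpm)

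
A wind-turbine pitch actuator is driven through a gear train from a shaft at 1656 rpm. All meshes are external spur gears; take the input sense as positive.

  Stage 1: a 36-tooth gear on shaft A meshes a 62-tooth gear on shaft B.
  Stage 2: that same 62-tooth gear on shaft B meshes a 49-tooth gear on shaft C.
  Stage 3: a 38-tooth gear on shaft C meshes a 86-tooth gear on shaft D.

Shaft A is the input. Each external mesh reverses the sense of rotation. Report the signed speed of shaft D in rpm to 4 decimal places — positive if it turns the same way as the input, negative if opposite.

Stage 1 [36T→62T]: ω = 1656.0000×36/62 = 961.5484 rpm, dir flips to −; running = −961.5484
Stage 2 [62T→49T]: ω = 961.5484×62/49 = 1216.6531 rpm, dir flips to +; running = +1216.6531
Stage 3 [38T→86T]: ω = 1216.6531×38/86 = 537.5909 rpm, dir flips to −; running = −537.5909

-537.5909 rpm (opposite to input, |ω| = 537.5909 rpm)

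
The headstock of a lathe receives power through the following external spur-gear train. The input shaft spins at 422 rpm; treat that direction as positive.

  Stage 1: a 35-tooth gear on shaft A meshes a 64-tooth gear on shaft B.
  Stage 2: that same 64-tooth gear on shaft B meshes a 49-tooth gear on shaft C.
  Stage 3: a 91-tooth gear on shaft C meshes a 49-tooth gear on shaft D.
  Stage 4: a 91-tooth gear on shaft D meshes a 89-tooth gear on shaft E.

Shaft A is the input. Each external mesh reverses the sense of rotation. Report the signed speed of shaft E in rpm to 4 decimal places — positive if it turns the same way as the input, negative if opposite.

+572.3756 rpm (same as input, |ω| = 572.3756 rpm)

Stage 1 [35T→64T]: ω = 422.0000×35/64 = 230.7812 rpm, dir flips to −; running = −230.7812
Stage 2 [64T→49T]: ω = 230.7812×64/49 = 301.4286 rpm, dir flips to +; running = +301.4286
Stage 3 [91T→49T]: ω = 301.4286×91/49 = 559.7959 rpm, dir flips to −; running = −559.7959
Stage 4 [91T→89T]: ω = 559.7959×91/89 = 572.3756 rpm, dir flips to +; running = +572.3756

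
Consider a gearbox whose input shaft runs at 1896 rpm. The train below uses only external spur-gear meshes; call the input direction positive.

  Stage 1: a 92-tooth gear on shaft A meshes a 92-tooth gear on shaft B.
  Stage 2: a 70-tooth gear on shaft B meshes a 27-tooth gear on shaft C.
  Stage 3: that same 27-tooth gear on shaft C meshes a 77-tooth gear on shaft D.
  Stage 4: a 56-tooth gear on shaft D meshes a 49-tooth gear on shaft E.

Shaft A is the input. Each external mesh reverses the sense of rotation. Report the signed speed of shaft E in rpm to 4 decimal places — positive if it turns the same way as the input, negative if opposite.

+1969.8701 rpm (same as input, |ω| = 1969.8701 rpm)

Stage 1 [92T→92T]: ω = 1896.0000×92/92 = 1896.0000 rpm, dir flips to −; running = −1896.0000
Stage 2 [70T→27T]: ω = 1896.0000×70/27 = 4915.5556 rpm, dir flips to +; running = +4915.5556
Stage 3 [27T→77T]: ω = 4915.5556×27/77 = 1723.6364 rpm, dir flips to −; running = −1723.6364
Stage 4 [56T→49T]: ω = 1723.6364×56/49 = 1969.8701 rpm, dir flips to +; running = +1969.8701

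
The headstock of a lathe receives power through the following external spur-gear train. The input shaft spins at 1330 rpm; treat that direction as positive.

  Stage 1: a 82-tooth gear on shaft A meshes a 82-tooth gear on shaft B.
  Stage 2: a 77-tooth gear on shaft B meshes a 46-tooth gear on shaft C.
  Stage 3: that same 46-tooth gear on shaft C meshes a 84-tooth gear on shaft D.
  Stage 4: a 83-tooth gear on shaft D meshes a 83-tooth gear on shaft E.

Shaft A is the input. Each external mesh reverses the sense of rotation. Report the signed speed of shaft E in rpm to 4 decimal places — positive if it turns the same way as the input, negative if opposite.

Stage 1 [82T→82T]: ω = 1330.0000×82/82 = 1330.0000 rpm, dir flips to −; running = −1330.0000
Stage 2 [77T→46T]: ω = 1330.0000×77/46 = 2226.3043 rpm, dir flips to +; running = +2226.3043
Stage 3 [46T→84T]: ω = 2226.3043×46/84 = 1219.1667 rpm, dir flips to −; running = −1219.1667
Stage 4 [83T→83T]: ω = 1219.1667×83/83 = 1219.1667 rpm, dir flips to +; running = +1219.1667

+1219.1667 rpm (same as input, |ω| = 1219.1667 rpm)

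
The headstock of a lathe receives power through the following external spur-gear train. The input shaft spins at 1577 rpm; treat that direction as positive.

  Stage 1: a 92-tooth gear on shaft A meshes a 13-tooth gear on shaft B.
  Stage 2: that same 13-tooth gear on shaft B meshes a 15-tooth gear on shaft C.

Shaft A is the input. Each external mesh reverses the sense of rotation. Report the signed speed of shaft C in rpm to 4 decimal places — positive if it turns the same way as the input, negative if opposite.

Stage 1 [92T→13T]: ω = 1577.0000×92/13 = 11160.3077 rpm, dir flips to −; running = −11160.3077
Stage 2 [13T→15T]: ω = 11160.3077×13/15 = 9672.2667 rpm, dir flips to +; running = +9672.2667

+9672.2667 rpm (same as input, |ω| = 9672.2667 rpm)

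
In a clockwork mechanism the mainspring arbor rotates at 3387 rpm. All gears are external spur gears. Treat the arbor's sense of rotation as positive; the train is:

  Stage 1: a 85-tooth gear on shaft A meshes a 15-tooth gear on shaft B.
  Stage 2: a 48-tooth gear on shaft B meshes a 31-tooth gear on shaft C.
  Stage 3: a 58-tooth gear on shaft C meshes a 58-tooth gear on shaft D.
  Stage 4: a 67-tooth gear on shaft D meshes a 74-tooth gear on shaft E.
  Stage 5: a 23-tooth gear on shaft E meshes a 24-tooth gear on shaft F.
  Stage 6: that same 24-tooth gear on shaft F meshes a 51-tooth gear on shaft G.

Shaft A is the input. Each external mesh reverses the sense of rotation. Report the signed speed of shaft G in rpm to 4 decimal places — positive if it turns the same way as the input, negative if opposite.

Stage 1 [85T→15T]: ω = 3387.0000×85/15 = 19193.0000 rpm, dir flips to −; running = −19193.0000
Stage 2 [48T→31T]: ω = 19193.0000×48/31 = 29718.1935 rpm, dir flips to +; running = +29718.1935
Stage 3 [58T→58T]: ω = 29718.1935×58/58 = 29718.1935 rpm, dir flips to −; running = −29718.1935
Stage 4 [67T→74T]: ω = 29718.1935×67/74 = 26907.0131 rpm, dir flips to +; running = +26907.0131
Stage 5 [23T→24T]: ω = 26907.0131×23/24 = 25785.8875 rpm, dir flips to −; running = −25785.8875
Stage 6 [24T→51T]: ω = 25785.8875×24/51 = 12134.5353 rpm, dir flips to +; running = +12134.5353

+12134.5353 rpm (same as input, |ω| = 12134.5353 rpm)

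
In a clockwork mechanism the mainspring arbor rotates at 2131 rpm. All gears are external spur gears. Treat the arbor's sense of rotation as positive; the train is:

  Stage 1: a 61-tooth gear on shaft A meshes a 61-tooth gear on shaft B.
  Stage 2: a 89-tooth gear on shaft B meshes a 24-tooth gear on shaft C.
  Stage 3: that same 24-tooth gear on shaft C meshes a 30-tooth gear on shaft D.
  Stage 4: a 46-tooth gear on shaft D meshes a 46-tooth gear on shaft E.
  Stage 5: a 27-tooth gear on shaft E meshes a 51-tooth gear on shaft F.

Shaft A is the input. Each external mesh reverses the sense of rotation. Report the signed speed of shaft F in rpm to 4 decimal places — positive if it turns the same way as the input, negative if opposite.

-3346.9235 rpm (opposite to input, |ω| = 3346.9235 rpm)

Stage 1 [61T→61T]: ω = 2131.0000×61/61 = 2131.0000 rpm, dir flips to −; running = −2131.0000
Stage 2 [89T→24T]: ω = 2131.0000×89/24 = 7902.4583 rpm, dir flips to +; running = +7902.4583
Stage 3 [24T→30T]: ω = 7902.4583×24/30 = 6321.9667 rpm, dir flips to −; running = −6321.9667
Stage 4 [46T→46T]: ω = 6321.9667×46/46 = 6321.9667 rpm, dir flips to +; running = +6321.9667
Stage 5 [27T→51T]: ω = 6321.9667×27/51 = 3346.9235 rpm, dir flips to −; running = −3346.9235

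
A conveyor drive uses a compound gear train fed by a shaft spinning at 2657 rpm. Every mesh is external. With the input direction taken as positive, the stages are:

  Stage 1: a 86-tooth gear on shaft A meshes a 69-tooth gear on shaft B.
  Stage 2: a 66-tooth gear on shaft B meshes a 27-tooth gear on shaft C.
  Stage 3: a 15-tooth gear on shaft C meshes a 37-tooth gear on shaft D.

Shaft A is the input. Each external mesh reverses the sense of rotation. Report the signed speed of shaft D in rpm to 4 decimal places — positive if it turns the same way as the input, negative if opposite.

Stage 1 [86T→69T]: ω = 2657.0000×86/69 = 3311.6232 rpm, dir flips to −; running = −3311.6232
Stage 2 [66T→27T]: ω = 3311.6232×66/27 = 8095.0789 rpm, dir flips to +; running = +8095.0789
Stage 3 [15T→37T]: ω = 8095.0789×15/37 = 3281.7887 rpm, dir flips to −; running = −3281.7887

-3281.7887 rpm (opposite to input, |ω| = 3281.7887 rpm)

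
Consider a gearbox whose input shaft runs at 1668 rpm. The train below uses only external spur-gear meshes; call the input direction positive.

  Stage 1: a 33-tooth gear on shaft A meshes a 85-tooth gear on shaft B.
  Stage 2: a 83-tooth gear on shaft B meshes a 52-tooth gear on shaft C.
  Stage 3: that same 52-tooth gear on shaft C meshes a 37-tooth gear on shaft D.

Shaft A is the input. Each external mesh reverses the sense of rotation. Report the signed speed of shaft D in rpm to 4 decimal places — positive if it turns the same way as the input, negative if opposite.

-1452.6715 rpm (opposite to input, |ω| = 1452.6715 rpm)

Stage 1 [33T→85T]: ω = 1668.0000×33/85 = 647.5765 rpm, dir flips to −; running = −647.5765
Stage 2 [83T→52T]: ω = 647.5765×83/52 = 1033.6317 rpm, dir flips to +; running = +1033.6317
Stage 3 [52T→37T]: ω = 1033.6317×52/37 = 1452.6715 rpm, dir flips to −; running = −1452.6715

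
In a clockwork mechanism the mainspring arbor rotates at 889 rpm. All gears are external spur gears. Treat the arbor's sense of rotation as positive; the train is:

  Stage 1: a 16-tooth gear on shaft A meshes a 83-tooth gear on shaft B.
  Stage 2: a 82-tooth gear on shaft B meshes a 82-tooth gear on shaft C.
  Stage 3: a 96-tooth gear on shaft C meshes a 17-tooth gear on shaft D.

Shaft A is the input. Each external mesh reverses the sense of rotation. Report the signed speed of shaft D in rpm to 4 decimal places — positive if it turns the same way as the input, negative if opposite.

Stage 1 [16T→83T]: ω = 889.0000×16/83 = 171.3735 rpm, dir flips to −; running = −171.3735
Stage 2 [82T→82T]: ω = 171.3735×82/82 = 171.3735 rpm, dir flips to +; running = +171.3735
Stage 3 [96T→17T]: ω = 171.3735×96/17 = 967.7562 rpm, dir flips to −; running = −967.7562

-967.7562 rpm (opposite to input, |ω| = 967.7562 rpm)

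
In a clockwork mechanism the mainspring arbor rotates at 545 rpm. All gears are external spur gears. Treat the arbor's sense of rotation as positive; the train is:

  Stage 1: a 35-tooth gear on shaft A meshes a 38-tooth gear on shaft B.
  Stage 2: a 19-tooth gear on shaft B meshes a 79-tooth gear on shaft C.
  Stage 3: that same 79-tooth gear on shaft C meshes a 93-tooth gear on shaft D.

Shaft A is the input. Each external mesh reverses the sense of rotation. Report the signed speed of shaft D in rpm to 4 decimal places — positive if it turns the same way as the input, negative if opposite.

-102.5538 rpm (opposite to input, |ω| = 102.5538 rpm)

Stage 1 [35T→38T]: ω = 545.0000×35/38 = 501.9737 rpm, dir flips to −; running = −501.9737
Stage 2 [19T→79T]: ω = 501.9737×19/79 = 120.7278 rpm, dir flips to +; running = +120.7278
Stage 3 [79T→93T]: ω = 120.7278×79/93 = 102.5538 rpm, dir flips to −; running = −102.5538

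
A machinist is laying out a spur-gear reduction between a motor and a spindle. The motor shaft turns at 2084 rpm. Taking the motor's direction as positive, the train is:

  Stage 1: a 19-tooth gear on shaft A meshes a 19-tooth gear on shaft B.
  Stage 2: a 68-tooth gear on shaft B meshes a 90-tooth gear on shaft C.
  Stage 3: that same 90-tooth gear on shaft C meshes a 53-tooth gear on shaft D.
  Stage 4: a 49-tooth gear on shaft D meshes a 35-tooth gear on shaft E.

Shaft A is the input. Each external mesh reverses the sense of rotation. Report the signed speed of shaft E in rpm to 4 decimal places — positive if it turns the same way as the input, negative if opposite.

+3743.3358 rpm (same as input, |ω| = 3743.3358 rpm)

Stage 1 [19T→19T]: ω = 2084.0000×19/19 = 2084.0000 rpm, dir flips to −; running = −2084.0000
Stage 2 [68T→90T]: ω = 2084.0000×68/90 = 1574.5778 rpm, dir flips to +; running = +1574.5778
Stage 3 [90T→53T]: ω = 1574.5778×90/53 = 2673.8113 rpm, dir flips to −; running = −2673.8113
Stage 4 [49T→35T]: ω = 2673.8113×49/35 = 3743.3358 rpm, dir flips to +; running = +3743.3358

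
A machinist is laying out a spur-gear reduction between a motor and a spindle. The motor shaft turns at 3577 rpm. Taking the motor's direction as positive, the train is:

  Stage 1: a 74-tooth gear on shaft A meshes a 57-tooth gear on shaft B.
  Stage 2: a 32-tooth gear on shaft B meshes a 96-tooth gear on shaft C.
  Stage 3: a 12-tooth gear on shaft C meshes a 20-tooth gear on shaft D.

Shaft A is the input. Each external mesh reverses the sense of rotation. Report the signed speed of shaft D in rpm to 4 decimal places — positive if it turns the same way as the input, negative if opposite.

Stage 1 [74T→57T]: ω = 3577.0000×74/57 = 4643.8246 rpm, dir flips to −; running = −4643.8246
Stage 2 [32T→96T]: ω = 4643.8246×32/96 = 1547.9415 rpm, dir flips to +; running = +1547.9415
Stage 3 [12T→20T]: ω = 1547.9415×12/20 = 928.7649 rpm, dir flips to −; running = −928.7649

-928.7649 rpm (opposite to input, |ω| = 928.7649 rpm)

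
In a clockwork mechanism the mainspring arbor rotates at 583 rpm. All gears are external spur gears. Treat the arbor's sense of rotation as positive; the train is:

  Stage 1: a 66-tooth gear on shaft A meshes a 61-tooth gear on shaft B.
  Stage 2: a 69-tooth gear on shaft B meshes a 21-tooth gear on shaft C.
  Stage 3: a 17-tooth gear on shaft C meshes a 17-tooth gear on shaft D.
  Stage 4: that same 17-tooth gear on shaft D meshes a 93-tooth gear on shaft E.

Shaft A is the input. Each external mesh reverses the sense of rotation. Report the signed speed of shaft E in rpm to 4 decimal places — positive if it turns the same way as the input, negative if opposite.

Stage 1 [66T→61T]: ω = 583.0000×66/61 = 630.7869 rpm, dir flips to −; running = −630.7869
Stage 2 [69T→21T]: ω = 630.7869×69/21 = 2072.5855 rpm, dir flips to +; running = +2072.5855
Stage 3 [17T→17T]: ω = 2072.5855×17/17 = 2072.5855 rpm, dir flips to −; running = −2072.5855
Stage 4 [17T→93T]: ω = 2072.5855×17/93 = 378.8597 rpm, dir flips to +; running = +378.8597

+378.8597 rpm (same as input, |ω| = 378.8597 rpm)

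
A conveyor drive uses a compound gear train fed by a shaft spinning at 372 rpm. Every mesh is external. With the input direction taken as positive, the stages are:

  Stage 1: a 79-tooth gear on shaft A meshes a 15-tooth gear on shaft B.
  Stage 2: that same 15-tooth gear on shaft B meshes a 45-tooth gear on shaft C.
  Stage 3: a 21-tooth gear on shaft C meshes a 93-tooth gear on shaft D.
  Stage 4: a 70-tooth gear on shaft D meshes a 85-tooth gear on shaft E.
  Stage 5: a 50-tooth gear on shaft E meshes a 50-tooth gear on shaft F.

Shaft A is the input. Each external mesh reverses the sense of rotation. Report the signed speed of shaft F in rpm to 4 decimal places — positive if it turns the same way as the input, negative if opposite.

-121.4431 rpm (opposite to input, |ω| = 121.4431 rpm)

Stage 1 [79T→15T]: ω = 372.0000×79/15 = 1959.2000 rpm, dir flips to −; running = −1959.2000
Stage 2 [15T→45T]: ω = 1959.2000×15/45 = 653.0667 rpm, dir flips to +; running = +653.0667
Stage 3 [21T→93T]: ω = 653.0667×21/93 = 147.4667 rpm, dir flips to −; running = −147.4667
Stage 4 [70T→85T]: ω = 147.4667×70/85 = 121.4431 rpm, dir flips to +; running = +121.4431
Stage 5 [50T→50T]: ω = 121.4431×50/50 = 121.4431 rpm, dir flips to −; running = −121.4431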